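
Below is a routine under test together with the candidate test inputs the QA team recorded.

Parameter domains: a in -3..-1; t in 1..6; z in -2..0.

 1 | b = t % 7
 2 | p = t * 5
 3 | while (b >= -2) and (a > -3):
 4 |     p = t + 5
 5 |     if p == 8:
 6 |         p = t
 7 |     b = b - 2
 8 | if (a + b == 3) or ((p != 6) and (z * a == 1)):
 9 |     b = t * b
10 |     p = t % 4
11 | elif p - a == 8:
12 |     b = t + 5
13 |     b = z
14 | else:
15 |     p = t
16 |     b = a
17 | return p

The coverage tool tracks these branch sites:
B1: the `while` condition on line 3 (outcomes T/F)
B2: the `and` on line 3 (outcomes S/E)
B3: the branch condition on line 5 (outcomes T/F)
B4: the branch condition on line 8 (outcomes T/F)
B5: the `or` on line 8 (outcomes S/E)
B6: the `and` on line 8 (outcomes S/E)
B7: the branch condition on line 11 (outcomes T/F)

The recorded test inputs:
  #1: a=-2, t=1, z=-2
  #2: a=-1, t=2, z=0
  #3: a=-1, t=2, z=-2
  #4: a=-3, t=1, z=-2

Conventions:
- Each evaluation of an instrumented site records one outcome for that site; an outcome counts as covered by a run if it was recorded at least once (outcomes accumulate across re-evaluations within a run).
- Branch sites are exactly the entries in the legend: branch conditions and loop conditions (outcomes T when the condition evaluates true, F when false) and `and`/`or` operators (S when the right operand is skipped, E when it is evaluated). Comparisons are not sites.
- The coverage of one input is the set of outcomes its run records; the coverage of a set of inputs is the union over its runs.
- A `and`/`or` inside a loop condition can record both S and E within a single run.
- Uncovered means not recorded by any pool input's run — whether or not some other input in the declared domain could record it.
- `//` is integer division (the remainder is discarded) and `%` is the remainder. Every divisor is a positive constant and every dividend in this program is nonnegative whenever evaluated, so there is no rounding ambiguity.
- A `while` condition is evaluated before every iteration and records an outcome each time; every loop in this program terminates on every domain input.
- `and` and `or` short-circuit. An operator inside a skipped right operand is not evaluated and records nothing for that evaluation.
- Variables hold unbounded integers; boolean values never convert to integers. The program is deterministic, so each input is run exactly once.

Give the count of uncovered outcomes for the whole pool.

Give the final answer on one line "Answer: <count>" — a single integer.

input #1, a=-2, t=1, z=-2: events B2->E, B1->T, B3->F, B2->E, B1->T, B3->F, B2->S, B1->F, B5->E, B6->S, B4->F, B7->T; outcomes B1=T, B1=F, B2=S, B2=E, B3=F, B4=F, B5=E, B6=S, B7=T
input #2, a=-1, t=2, z=0: events B2->E, B1->T, B3->F, B2->E, B1->T, B3->F, B2->E, B1->T, B3->F, B2->S, B1->F, B5->E, B6->E, B4->F, ...; outcomes B1=T, B1=F, B2=S, B2=E, B3=F, B4=F, B5=E, B6=E, B7=T
input #3, a=-1, t=2, z=-2: events B2->E, B1->T, B3->F, B2->E, B1->T, B3->F, B2->E, B1->T, B3->F, B2->S, B1->F, B5->E, B6->E, B4->F, ...; outcomes B1=T, B1=F, B2=S, B2=E, B3=F, B4=F, B5=E, B6=E, B7=T
input #4, a=-3, t=1, z=-2: events B2->E, B1->F, B5->E, B6->E, B4->F, B7->T; outcomes B1=F, B2=E, B4=F, B5=E, B6=E, B7=T
union over the pool: B1=T, B1=F, B2=S, B2=E, B3=F, B4=F, B5=E, B6=S, B6=E, B7=T
uncovered (4 of 14): B3=T, B4=T, B5=S, B7=F

Answer: 4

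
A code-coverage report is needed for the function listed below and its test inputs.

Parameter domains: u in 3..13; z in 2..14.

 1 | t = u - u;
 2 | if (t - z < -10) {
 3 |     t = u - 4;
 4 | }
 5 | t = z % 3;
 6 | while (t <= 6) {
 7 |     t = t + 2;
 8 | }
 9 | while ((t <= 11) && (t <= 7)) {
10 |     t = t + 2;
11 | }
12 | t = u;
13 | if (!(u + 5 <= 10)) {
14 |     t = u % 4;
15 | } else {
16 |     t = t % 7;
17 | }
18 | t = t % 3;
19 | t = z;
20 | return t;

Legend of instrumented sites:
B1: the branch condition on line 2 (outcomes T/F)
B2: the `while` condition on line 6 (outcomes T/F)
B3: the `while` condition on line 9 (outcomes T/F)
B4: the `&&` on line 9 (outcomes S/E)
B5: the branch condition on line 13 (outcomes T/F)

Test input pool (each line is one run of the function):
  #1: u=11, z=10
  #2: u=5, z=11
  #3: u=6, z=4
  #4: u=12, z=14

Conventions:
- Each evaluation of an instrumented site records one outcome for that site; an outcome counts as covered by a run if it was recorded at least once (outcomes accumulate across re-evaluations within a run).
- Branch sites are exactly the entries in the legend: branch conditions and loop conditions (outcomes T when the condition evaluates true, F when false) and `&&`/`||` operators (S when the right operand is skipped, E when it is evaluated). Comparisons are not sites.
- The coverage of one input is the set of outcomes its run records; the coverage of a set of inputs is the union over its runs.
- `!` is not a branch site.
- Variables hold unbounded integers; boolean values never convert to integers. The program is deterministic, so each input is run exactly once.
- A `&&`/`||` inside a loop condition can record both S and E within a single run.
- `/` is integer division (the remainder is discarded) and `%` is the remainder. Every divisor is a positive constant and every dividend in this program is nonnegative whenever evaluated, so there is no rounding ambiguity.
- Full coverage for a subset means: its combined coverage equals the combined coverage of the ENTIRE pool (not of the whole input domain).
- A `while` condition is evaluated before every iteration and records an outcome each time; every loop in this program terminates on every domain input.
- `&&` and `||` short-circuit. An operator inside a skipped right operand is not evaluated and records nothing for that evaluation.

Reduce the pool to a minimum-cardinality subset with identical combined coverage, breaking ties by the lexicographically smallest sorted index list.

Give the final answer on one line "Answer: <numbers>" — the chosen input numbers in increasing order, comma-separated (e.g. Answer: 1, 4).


input #1, u=11, z=10: events B1->F, B2->T, B2->T, B2->T, B2->F, B4->E, B3->T, B4->E, B3->F, B5->T; outcomes B1=F, B2=T, B2=F, B3=T, B3=F, B4=E, B5=T
input #2, u=5, z=11: events B1->T, B2->T, B2->T, B2->T, B2->F, B4->E, B3->F, B5->F; outcomes B1=T, B2=T, B2=F, B3=F, B4=E, B5=F
input #3, u=6, z=4: events B1->F, B2->T, B2->T, B2->T, B2->F, B4->E, B3->T, B4->E, B3->F, B5->T; outcomes B1=F, B2=T, B2=F, B3=T, B3=F, B4=E, B5=T
input #4, u=12, z=14: events B1->T, B2->T, B2->T, B2->T, B2->F, B4->E, B3->F, B5->T; outcomes B1=T, B2=T, B2=F, B3=F, B4=E, B5=T
the full pool covers 9 outcomes: B1=T, B1=F, B2=T, B2=F, B3=T, B3=F, B4=E, B5=T, B5=F
no size-1 subset reaches all 9 outcomes (best union: 7/9)
inputs {1, 2} (size 2) cover everything; no size-2 subset with a lexicographically smaller index list covers all 9
Answer: 1, 2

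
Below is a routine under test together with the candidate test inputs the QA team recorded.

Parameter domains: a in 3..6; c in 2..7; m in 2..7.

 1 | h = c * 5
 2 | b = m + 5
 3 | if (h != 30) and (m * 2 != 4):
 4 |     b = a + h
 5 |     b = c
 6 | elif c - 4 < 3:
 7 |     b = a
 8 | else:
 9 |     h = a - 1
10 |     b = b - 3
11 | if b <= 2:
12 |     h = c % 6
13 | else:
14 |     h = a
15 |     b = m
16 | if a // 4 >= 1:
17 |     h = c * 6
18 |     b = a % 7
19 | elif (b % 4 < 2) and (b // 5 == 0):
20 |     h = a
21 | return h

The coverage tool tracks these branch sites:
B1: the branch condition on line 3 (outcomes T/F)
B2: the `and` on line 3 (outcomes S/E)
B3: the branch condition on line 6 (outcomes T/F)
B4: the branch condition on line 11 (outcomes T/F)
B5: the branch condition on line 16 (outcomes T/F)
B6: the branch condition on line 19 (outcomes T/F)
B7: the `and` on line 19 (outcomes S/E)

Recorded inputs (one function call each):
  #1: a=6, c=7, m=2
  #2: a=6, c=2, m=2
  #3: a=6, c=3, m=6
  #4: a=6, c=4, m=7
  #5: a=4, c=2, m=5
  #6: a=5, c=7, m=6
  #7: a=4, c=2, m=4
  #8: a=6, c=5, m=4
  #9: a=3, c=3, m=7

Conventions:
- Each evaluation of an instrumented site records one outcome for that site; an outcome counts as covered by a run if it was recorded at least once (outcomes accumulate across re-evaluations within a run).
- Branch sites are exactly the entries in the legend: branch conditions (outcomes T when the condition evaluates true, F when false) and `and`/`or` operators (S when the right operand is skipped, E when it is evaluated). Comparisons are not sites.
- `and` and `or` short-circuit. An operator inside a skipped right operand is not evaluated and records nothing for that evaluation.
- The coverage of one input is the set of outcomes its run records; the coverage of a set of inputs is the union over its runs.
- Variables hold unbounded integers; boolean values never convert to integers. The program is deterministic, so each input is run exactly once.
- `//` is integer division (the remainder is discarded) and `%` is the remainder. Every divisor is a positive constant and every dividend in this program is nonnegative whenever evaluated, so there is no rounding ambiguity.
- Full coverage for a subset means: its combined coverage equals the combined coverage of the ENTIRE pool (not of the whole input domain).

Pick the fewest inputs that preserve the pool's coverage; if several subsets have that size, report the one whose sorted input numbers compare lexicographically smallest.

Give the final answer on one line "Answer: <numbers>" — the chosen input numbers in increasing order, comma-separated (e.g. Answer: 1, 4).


run #1 (a=6, c=7, m=2) runs B2->E, B1->F, B3->F, B4->F, B5->T; records B1=F, B2=E, B3=F, B4=F, B5=T
run #2 (a=6, c=2, m=2) runs B2->E, B1->F, B3->T, B4->F, B5->T; records B1=F, B2=E, B3=T, B4=F, B5=T
run #3 (a=6, c=3, m=6) runs B2->E, B1->T, B4->F, B5->T; records B1=T, B2=E, B4=F, B5=T
run #4 (a=6, c=4, m=7) runs B2->E, B1->T, B4->F, B5->T; records B1=T, B2=E, B4=F, B5=T
run #5 (a=4, c=2, m=5) runs B2->E, B1->T, B4->T, B5->T; records B1=T, B2=E, B4=T, B5=T
run #6 (a=5, c=7, m=6) runs B2->E, B1->T, B4->F, B5->T; records B1=T, B2=E, B4=F, B5=T
run #7 (a=4, c=2, m=4) runs B2->E, B1->T, B4->T, B5->T; records B1=T, B2=E, B4=T, B5=T
run #8 (a=6, c=5, m=4) runs B2->E, B1->T, B4->F, B5->T; records B1=T, B2=E, B4=F, B5=T
run #9 (a=3, c=3, m=7) runs B2->E, B1->T, B4->F, B5->F, B7->S, B6->F; records B1=T, B2=E, B4=F, B5=F, B6=F, B7=S
pool-wide coverage (11 outcomes): B1=T, B1=F, B2=E, B3=T, B3=F, B4=T, B4=F, B5=T, B5=F, B6=F, B7=S
no size-1 subset reaches all 11 outcomes (best union: 6/11)
no size-2 subset reaches all 11 outcomes (best union: 9/11)
no size-3 subset reaches all 11 outcomes (best union: 10/11)
inputs {1, 2, 5, 9} (size 4) cover everything; no size-4 subset with a lexicographically smaller index list covers all 11
Answer: 1, 2, 5, 9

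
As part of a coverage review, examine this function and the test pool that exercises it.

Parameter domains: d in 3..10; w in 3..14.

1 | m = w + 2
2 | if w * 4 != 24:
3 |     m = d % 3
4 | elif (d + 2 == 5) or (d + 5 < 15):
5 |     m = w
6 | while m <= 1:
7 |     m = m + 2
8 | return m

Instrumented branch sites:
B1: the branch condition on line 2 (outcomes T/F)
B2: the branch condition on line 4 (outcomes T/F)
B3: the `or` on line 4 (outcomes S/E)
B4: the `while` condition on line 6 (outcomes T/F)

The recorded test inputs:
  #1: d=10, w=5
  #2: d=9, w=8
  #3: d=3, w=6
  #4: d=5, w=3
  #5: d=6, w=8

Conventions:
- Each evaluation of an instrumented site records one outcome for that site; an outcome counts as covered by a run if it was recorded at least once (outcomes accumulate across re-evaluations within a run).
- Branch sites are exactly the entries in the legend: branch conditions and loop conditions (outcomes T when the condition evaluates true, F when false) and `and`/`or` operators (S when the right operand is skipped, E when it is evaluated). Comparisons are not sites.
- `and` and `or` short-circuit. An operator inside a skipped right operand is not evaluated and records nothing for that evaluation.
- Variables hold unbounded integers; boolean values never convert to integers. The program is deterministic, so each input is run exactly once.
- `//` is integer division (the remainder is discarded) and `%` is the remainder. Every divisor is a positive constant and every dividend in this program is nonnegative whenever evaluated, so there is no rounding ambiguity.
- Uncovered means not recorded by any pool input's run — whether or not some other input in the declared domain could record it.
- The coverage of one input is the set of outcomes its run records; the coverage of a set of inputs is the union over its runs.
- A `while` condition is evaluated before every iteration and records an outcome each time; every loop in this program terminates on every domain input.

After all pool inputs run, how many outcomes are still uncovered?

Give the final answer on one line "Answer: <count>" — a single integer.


run #1 (d=10, w=5) runs B1->T, B4->T, B4->F; records B1=T, B4=T, B4=F
run #2 (d=9, w=8) runs B1->T, B4->T, B4->F; records B1=T, B4=T, B4=F
run #3 (d=3, w=6) runs B1->F, B3->S, B2->T, B4->F; records B1=F, B2=T, B3=S, B4=F
run #4 (d=5, w=3) runs B1->T, B4->F; records B1=T, B4=F
run #5 (d=6, w=8) runs B1->T, B4->T, B4->F; records B1=T, B4=T, B4=F
union over the pool: B1=T, B1=F, B2=T, B3=S, B4=T, B4=F
uncovered (2 of 8): B2=F, B3=E
Answer: 2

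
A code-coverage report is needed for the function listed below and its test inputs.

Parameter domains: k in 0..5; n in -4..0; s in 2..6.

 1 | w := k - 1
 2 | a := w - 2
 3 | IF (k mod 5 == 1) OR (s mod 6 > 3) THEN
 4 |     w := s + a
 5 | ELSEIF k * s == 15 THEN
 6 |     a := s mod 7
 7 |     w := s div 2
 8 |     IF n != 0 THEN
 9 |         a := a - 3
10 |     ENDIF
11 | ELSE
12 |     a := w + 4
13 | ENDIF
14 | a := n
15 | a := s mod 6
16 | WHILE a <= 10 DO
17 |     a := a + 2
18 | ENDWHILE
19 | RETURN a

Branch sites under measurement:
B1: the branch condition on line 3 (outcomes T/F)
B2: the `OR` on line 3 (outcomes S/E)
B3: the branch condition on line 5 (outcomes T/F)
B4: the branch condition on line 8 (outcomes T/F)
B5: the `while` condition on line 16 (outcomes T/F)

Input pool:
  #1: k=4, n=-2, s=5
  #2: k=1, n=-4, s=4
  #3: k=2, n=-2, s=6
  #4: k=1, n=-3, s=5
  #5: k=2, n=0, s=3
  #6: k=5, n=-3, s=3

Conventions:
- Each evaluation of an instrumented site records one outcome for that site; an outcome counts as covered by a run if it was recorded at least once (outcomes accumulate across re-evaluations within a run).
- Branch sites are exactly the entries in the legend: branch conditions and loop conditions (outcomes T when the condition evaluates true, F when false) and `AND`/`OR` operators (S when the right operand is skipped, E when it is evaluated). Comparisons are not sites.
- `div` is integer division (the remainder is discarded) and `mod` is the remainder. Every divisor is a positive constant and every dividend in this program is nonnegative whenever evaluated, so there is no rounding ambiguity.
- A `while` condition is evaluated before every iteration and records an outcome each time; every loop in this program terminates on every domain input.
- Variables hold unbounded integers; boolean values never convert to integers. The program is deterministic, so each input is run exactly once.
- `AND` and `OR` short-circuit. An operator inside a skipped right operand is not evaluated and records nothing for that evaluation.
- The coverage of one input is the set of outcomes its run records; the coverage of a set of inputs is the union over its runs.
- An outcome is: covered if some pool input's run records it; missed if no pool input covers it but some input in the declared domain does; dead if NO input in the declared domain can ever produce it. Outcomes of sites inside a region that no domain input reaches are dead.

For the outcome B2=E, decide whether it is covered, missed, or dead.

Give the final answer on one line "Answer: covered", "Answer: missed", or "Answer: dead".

B2=E is recorded by pool input(s) 1, 3, 5, 6 -> covered

Answer: covered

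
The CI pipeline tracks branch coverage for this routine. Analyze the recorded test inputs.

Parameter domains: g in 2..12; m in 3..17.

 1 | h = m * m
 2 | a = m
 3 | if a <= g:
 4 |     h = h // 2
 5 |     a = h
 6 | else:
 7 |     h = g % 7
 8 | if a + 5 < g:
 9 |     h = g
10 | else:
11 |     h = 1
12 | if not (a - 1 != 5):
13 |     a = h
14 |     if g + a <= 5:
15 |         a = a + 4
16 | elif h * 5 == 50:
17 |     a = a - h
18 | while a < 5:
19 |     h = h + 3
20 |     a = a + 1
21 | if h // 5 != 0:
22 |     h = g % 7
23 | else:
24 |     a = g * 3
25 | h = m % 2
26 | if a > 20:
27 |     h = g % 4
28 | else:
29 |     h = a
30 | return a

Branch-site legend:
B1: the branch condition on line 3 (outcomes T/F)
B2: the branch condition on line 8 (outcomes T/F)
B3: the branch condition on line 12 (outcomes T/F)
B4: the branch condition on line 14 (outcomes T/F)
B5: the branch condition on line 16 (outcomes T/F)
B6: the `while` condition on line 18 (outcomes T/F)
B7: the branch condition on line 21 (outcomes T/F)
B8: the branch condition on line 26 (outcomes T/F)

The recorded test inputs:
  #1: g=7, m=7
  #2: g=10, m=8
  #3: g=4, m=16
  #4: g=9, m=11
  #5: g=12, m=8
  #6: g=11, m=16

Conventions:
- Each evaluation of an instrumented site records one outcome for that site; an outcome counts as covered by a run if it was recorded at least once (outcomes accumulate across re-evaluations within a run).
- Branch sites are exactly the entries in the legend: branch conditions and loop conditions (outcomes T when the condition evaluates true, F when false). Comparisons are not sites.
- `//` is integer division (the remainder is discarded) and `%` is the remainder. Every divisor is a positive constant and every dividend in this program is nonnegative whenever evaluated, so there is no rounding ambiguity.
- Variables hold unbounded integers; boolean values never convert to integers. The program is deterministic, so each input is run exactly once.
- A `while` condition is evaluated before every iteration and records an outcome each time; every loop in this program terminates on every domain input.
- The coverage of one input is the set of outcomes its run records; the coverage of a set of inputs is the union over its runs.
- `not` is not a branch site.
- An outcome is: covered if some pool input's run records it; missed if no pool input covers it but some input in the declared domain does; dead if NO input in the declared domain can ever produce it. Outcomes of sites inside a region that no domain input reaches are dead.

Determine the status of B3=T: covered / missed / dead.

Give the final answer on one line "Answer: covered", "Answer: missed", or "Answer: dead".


no pool input records B3=T
but domain input (g=2, m=6) does record it -> reachable, so missed
Answer: missed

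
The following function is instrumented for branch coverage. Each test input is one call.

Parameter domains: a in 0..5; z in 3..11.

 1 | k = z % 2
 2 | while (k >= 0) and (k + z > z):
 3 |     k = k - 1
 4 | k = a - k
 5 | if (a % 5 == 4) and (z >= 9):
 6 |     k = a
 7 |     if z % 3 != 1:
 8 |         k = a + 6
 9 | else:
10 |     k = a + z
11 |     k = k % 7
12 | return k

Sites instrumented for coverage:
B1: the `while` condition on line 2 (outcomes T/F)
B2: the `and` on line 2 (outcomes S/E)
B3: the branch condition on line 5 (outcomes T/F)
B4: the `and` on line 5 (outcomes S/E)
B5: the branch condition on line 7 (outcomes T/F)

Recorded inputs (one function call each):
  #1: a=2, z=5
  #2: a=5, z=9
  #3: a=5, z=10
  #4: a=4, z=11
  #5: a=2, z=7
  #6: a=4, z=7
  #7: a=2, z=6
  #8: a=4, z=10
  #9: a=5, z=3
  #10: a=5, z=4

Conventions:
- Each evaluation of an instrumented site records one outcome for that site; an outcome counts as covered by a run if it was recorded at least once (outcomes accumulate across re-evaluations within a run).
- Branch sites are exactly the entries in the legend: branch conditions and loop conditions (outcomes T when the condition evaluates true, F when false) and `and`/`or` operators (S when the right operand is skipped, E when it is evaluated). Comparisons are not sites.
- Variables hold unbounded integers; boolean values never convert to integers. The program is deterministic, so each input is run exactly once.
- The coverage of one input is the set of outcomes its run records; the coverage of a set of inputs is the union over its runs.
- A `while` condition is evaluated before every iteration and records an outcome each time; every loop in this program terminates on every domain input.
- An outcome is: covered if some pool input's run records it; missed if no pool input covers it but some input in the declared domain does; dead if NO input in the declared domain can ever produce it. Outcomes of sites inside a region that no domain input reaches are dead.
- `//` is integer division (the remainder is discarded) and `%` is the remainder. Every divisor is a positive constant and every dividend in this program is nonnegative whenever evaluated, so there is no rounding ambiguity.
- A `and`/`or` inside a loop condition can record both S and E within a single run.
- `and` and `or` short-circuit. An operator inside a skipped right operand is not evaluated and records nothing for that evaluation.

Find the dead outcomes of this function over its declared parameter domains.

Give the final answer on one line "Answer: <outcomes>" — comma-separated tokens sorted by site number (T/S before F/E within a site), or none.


exhaustive pass over the 54-input domain:
  B2=S: never recorded by any domain input -> dead
  reachable outcomes have witnesses, e.g. B1=T (e.g. a=0, z=3), B1=F (e.g. a=0, z=3), B2=E (e.g. a=0, z=3), B3=T (e.g. a=4, z=9)
Answer: B2=S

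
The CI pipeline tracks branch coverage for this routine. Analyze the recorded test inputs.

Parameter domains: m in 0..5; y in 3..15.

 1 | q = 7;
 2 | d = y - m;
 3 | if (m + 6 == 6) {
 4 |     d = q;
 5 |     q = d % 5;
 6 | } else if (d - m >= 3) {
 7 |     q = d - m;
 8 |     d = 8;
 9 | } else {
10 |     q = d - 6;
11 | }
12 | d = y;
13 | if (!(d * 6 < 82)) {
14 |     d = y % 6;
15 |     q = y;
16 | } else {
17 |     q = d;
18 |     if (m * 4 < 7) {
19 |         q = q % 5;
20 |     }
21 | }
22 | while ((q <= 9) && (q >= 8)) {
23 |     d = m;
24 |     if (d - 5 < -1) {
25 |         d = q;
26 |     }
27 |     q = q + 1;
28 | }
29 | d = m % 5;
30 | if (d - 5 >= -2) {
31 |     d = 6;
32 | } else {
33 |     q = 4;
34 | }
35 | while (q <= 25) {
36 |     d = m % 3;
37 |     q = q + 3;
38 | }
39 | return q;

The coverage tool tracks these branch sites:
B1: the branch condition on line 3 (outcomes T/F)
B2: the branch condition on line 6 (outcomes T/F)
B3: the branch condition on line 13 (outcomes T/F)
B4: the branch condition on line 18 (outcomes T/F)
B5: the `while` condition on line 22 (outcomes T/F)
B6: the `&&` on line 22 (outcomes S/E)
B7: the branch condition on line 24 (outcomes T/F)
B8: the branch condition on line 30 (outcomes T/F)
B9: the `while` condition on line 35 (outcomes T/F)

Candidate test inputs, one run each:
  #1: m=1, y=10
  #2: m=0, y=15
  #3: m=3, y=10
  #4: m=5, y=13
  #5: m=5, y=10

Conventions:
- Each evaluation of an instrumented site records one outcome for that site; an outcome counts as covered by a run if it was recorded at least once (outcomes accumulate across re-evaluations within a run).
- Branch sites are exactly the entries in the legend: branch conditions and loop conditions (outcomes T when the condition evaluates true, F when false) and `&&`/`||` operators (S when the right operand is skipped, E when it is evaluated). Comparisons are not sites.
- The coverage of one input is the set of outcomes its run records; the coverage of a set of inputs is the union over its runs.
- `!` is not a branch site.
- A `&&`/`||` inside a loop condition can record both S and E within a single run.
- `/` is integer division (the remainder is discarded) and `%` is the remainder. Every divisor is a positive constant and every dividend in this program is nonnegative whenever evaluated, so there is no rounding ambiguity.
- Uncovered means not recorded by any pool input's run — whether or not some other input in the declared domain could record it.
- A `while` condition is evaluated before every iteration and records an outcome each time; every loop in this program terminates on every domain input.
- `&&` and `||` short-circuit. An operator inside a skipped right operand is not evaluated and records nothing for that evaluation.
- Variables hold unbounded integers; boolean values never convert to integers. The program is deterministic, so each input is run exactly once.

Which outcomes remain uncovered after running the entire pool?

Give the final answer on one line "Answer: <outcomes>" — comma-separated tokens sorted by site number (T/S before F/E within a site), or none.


test 1 (m=1, y=10) fires B1->F, B2->T, B3->F, B4->T, B6->E, B5->F, B8->F, B9->T, B9->T, B9->T, B9->T, B9->T, B9->T, B9->T, ...; hits B1=F, B2=T, B3=F, B4=T, B5=F, B6=E, B8=F, B9=T, B9=F
test 2 (m=0, y=15) fires B1->T, B3->T, B6->S, B5->F, B8->F, B9->T, B9->T, B9->T, B9->T, B9->T, B9->T, B9->T, B9->T, B9->F; hits B1=T, B3=T, B5=F, B6=S, B8=F, B9=T, B9=F
test 3 (m=3, y=10) fires B1->F, B2->T, B3->F, B4->F, B6->S, B5->F, B8->T, B9->T, B9->T, B9->T, B9->T, B9->T, B9->T, B9->F; hits B1=F, B2=T, B3=F, B4=F, B5=F, B6=S, B8=T, B9=T, B9=F
test 4 (m=5, y=13) fires B1->F, B2->T, B3->F, B4->F, B6->S, B5->F, B8->F, B9->T, B9->T, B9->T, B9->T, B9->T, B9->T, B9->T, ...; hits B1=F, B2=T, B3=F, B4=F, B5=F, B6=S, B8=F, B9=T, B9=F
test 5 (m=5, y=10) fires B1->F, B2->F, B3->F, B4->F, B6->S, B5->F, B8->F, B9->T, B9->T, B9->T, B9->T, B9->T, B9->T, B9->T, ...; hits B1=F, B2=F, B3=F, B4=F, B5=F, B6=S, B8=F, B9=T, B9=F
union over the pool: B1=T, B1=F, B2=T, B2=F, B3=T, B3=F, B4=T, B4=F, B5=F, B6=S, B6=E, B8=T, B8=F, B9=T, B9=F
uncovered (3 of 18): B5=T, B7=T, B7=F
Answer: B5=T, B7=T, B7=F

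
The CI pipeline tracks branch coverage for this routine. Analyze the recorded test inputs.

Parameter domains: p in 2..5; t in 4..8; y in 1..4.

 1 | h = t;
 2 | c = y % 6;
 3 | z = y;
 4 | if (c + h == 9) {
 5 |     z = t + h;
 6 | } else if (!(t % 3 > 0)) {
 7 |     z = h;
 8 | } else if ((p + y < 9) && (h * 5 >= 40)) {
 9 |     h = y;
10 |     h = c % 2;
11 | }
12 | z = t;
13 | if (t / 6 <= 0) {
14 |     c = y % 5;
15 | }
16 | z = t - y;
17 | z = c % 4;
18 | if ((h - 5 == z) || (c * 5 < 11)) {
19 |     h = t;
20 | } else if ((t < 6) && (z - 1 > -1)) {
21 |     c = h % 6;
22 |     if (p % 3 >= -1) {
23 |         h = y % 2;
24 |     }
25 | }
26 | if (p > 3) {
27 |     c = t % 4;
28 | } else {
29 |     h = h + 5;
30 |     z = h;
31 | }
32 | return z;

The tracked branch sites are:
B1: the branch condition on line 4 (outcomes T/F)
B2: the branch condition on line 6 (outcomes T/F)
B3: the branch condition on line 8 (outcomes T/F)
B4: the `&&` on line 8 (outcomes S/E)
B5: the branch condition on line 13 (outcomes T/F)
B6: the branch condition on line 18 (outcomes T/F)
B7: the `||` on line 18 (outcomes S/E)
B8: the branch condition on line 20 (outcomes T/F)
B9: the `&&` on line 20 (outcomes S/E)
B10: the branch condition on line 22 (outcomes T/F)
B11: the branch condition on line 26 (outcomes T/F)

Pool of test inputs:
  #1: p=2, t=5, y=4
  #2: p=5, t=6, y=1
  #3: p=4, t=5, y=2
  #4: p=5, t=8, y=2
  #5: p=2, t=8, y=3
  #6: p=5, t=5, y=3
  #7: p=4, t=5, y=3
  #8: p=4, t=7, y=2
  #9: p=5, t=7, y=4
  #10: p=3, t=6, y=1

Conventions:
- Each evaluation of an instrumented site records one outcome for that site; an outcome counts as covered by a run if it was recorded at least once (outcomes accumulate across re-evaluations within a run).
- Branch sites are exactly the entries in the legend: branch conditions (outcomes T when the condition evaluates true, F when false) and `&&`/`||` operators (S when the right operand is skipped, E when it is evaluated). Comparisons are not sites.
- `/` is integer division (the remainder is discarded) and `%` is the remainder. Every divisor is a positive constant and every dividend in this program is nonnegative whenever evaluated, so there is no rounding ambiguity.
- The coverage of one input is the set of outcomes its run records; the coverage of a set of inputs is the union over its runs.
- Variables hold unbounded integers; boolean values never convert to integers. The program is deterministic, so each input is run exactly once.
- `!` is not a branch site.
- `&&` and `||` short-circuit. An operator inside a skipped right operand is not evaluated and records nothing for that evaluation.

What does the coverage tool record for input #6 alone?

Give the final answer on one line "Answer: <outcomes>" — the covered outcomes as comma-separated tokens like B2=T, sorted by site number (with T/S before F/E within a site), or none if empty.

Event log for input #6 (p=5, t=5, y=3):
  B1->F, B2->F, B4->E, B3->F, B5->T, B7->E, B6->F, B9->E, B8->T, B10->T
  B11->T
deduplicating events, the covered set is: B1=F, B2=F, B3=F, B4=E, B5=T, B6=F, B7=E, B8=T, B9=E, B10=T, B11=T

Answer: B1=F, B2=F, B3=F, B4=E, B5=T, B6=F, B7=E, B8=T, B9=E, B10=T, B11=T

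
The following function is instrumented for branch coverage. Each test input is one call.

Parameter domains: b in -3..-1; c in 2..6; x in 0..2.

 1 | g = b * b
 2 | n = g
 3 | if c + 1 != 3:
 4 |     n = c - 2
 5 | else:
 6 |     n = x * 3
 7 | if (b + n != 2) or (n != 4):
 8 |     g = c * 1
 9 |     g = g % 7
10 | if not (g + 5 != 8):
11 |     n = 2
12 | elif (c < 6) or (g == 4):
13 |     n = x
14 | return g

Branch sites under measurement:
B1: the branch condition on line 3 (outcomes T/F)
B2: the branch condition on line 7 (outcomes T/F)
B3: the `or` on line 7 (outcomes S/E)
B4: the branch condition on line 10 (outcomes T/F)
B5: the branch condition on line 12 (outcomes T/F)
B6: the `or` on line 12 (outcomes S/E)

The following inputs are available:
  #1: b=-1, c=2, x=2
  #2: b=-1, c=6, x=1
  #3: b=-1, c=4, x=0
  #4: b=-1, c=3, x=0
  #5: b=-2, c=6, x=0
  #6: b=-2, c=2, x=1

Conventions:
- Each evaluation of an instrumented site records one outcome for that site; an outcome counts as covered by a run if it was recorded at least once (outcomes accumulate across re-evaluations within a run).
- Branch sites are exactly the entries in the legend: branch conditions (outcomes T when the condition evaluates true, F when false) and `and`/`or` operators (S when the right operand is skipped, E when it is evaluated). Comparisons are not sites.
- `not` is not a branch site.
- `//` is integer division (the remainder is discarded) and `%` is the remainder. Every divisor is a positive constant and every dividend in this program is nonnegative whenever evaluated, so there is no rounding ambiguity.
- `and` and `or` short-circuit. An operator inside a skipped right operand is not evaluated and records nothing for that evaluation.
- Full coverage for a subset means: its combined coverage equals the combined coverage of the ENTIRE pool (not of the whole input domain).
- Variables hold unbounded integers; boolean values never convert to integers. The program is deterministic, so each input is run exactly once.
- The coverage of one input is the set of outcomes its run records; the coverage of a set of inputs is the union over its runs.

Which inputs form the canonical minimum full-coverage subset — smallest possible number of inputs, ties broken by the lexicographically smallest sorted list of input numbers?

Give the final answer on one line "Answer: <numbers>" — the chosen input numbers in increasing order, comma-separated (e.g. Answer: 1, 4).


run #1 (b=-1, c=2, x=2) records B1=F, B2=T, B3=S, B4=F, B5=T, B6=S
run #2 (b=-1, c=6, x=1) records B1=T, B2=T, B3=S, B4=F, B5=F, B6=E
run #3 (b=-1, c=4, x=0) records B1=T, B2=T, B3=S, B4=F, B5=T, B6=S
run #4 (b=-1, c=3, x=0) records B1=T, B2=T, B3=S, B4=T
run #5 (b=-2, c=6, x=0) records B1=T, B2=F, B3=E, B4=F, B5=T, B6=E
run #6 (b=-2, c=2, x=1) records B1=F, B2=T, B3=S, B4=F, B5=T, B6=S
union over all inputs: B1=T, B1=F, B2=T, B2=F, B3=S, B3=E, B4=T, B4=F, B5=T, B5=F, B6=S, B6=E (12 outcomes)
no size-1 subset reaches all 12 outcomes (best union: 6/12)
no size-2 subset reaches all 12 outcomes (best union: 10/12)
no size-3 subset reaches all 12 outcomes (best union: 11/12)
the canonical winner is {1, 2, 4, 5}: size 4, full 12-outcome coverage, earliest index list among size-4 covers
Answer: 1, 2, 4, 5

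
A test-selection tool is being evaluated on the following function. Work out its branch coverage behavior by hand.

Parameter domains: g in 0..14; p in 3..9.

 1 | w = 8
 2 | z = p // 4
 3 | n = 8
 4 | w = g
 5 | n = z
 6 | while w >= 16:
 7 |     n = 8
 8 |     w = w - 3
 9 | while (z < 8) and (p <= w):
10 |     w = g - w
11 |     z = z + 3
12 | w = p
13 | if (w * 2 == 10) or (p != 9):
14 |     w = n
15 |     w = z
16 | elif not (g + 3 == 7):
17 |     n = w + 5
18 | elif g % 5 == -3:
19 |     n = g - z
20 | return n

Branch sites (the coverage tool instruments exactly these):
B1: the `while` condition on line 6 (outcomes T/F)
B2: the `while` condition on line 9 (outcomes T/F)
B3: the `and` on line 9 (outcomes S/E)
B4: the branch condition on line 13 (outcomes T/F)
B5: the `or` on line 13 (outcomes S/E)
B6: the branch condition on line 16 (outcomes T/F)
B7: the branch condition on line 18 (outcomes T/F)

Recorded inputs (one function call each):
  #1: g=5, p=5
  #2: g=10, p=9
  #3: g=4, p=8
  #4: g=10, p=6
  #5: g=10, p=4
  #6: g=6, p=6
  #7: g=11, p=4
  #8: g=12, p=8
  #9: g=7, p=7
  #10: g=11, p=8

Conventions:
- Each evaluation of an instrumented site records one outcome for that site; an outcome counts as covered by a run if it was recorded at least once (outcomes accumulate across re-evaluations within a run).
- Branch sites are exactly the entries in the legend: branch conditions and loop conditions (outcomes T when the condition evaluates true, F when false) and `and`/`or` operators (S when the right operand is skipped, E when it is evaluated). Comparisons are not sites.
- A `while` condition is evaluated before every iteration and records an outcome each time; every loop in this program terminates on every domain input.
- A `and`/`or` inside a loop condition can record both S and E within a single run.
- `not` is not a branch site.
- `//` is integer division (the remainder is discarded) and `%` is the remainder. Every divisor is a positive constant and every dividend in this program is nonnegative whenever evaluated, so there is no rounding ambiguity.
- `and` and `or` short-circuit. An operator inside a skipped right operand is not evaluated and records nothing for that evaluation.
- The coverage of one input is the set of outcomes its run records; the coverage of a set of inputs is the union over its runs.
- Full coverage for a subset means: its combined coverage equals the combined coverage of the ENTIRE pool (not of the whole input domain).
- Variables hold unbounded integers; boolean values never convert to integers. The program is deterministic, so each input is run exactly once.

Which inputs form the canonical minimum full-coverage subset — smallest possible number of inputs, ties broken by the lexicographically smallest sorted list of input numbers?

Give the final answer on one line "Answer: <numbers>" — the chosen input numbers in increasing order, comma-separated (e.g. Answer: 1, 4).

test 1 (g=5, p=5) hits B1=F, B2=T, B2=F, B3=E, B4=T, B5=S
test 2 (g=10, p=9) hits B1=F, B2=T, B2=F, B3=E, B4=F, B5=E, B6=T
test 3 (g=4, p=8) hits B1=F, B2=F, B3=E, B4=T, B5=E
test 4 (g=10, p=6) hits B1=F, B2=T, B2=F, B3=E, B4=T, B5=E
test 5 (g=10, p=4) hits B1=F, B2=T, B2=F, B3=E, B4=T, B5=E
test 6 (g=6, p=6) hits B1=F, B2=T, B2=F, B3=E, B4=T, B5=E
test 7 (g=11, p=4) hits B1=F, B2=T, B2=F, B3=E, B4=T, B5=E
test 8 (g=12, p=8) hits B1=F, B2=T, B2=F, B3=E, B4=T, B5=E
test 9 (g=7, p=7) hits B1=F, B2=T, B2=F, B3=E, B4=T, B5=E
test 10 (g=11, p=8) hits B1=F, B2=T, B2=F, B3=E, B4=T, B5=E
union over all inputs: B1=F, B2=T, B2=F, B3=E, B4=T, B4=F, B5=S, B5=E, B6=T (9 outcomes)
checked all size-1 subsets: none covers 9 outcomes (max 7/9)
inputs {1, 2} (size 2) cover everything; no size-2 subset with a lexicographically smaller index list covers all 9

Answer: 1, 2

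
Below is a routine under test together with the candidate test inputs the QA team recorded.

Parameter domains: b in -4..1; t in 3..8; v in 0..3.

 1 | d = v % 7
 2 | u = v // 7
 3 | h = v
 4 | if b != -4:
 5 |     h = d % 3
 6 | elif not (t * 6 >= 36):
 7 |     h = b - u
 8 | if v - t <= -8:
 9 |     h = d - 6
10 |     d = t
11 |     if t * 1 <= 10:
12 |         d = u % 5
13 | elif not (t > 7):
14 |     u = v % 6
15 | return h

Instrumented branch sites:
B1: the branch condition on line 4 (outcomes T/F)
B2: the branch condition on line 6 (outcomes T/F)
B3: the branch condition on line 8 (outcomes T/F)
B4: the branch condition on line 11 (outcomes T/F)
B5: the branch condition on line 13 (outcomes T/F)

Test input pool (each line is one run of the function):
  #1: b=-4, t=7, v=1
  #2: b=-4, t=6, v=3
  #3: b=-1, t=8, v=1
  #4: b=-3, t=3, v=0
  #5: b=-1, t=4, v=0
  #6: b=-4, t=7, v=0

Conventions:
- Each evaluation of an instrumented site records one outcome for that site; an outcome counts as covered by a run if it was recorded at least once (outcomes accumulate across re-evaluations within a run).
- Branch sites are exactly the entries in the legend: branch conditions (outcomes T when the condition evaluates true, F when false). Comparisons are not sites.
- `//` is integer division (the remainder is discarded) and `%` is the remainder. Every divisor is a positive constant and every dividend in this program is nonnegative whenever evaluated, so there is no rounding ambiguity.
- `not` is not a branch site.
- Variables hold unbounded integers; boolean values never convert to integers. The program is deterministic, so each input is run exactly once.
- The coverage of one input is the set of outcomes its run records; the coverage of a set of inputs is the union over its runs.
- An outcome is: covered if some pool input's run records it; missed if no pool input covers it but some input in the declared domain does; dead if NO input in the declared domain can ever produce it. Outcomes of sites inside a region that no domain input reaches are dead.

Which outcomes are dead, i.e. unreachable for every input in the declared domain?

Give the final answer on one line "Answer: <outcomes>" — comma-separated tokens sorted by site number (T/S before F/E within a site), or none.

checking every outcome against all 144 domain inputs:
  B4=F: never recorded by any domain input -> dead
  reachable outcomes have witnesses, e.g. B1=T (e.g. b=-3, t=3, v=0), B1=F (e.g. b=-4, t=3, v=0), B2=T (e.g. b=-4, t=3, v=0), B2=F (e.g. b=-4, t=6, v=0)

Answer: B4=F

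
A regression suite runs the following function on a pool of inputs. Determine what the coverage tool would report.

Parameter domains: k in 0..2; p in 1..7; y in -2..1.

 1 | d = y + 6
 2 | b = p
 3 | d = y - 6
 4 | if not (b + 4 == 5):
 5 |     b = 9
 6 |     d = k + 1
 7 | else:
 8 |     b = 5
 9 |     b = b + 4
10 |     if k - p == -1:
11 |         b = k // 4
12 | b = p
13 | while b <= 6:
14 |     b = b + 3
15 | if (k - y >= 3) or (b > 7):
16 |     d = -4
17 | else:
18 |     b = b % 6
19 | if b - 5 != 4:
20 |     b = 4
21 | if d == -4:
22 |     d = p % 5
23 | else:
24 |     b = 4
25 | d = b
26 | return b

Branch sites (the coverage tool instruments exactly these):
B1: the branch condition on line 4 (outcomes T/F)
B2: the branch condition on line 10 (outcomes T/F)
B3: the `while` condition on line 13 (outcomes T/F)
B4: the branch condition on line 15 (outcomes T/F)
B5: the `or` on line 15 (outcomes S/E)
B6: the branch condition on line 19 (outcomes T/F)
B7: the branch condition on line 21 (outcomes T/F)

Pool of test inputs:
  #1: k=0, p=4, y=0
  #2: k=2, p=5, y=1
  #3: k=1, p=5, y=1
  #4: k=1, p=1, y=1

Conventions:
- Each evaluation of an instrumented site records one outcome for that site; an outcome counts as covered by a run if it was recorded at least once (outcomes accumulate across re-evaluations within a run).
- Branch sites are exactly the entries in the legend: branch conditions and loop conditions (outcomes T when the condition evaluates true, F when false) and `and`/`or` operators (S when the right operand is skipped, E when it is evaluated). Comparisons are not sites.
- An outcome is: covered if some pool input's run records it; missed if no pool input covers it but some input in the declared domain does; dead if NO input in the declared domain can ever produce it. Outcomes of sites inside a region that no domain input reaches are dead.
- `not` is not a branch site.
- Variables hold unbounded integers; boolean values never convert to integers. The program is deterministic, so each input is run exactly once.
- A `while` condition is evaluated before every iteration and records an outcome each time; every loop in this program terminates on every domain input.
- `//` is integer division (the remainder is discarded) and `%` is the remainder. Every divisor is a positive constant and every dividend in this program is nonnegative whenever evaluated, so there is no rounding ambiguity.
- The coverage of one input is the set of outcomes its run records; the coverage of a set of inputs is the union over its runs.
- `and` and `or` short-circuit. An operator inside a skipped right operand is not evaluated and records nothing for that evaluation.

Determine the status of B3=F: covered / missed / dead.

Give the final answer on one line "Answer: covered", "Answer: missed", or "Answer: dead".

B3=F is recorded by pool input(s) 1, 2, 3, 4 -> covered

Answer: covered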